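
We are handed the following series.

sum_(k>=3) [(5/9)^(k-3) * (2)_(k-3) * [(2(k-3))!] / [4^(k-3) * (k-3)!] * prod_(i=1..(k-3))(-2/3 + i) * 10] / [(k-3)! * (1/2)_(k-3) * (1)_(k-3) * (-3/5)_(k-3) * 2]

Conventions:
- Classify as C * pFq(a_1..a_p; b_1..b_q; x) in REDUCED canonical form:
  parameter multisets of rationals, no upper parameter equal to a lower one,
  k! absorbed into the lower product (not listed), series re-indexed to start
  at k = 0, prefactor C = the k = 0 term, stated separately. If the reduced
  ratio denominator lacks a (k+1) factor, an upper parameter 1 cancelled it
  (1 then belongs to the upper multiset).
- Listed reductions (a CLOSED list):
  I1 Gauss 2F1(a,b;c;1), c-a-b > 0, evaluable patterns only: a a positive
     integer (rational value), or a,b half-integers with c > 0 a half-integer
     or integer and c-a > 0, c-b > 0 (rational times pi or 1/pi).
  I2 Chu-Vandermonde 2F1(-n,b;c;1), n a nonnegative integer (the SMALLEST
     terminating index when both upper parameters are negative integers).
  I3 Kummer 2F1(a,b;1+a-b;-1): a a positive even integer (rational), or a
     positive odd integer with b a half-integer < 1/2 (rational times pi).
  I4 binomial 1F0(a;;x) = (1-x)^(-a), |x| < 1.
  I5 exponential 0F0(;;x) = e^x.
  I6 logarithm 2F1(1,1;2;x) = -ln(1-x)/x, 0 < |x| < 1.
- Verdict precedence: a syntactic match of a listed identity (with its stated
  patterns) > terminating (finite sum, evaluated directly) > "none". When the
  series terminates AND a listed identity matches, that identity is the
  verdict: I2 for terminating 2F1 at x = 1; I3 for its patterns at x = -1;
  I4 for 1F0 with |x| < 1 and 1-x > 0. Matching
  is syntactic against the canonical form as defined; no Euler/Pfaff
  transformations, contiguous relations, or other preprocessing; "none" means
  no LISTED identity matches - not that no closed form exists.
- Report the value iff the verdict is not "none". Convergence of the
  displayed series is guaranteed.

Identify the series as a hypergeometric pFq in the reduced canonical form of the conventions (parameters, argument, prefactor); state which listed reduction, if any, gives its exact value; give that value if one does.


Classification (C = 5): 2F2 with upper {1/3, 2}, lower {-3/5, 1}, argument x = 5/9. Verdict: none. A 2F2 with upper {1/3, 2} fits none of I1-I6 at x = 5/9; the sum runs forever.

First insight: with t_0 = 5, the (2k)!/(4^k k!) block (prefactor 5) is the Pochhammer (1/2)_k.
Consecutive-term ratio: r(k) = (5/9) * (k+1/3) (k+2) / [(k-3/5) (k+1) (k+1)] ; factor over Q: parameters, x = (5/9), and C = 5.


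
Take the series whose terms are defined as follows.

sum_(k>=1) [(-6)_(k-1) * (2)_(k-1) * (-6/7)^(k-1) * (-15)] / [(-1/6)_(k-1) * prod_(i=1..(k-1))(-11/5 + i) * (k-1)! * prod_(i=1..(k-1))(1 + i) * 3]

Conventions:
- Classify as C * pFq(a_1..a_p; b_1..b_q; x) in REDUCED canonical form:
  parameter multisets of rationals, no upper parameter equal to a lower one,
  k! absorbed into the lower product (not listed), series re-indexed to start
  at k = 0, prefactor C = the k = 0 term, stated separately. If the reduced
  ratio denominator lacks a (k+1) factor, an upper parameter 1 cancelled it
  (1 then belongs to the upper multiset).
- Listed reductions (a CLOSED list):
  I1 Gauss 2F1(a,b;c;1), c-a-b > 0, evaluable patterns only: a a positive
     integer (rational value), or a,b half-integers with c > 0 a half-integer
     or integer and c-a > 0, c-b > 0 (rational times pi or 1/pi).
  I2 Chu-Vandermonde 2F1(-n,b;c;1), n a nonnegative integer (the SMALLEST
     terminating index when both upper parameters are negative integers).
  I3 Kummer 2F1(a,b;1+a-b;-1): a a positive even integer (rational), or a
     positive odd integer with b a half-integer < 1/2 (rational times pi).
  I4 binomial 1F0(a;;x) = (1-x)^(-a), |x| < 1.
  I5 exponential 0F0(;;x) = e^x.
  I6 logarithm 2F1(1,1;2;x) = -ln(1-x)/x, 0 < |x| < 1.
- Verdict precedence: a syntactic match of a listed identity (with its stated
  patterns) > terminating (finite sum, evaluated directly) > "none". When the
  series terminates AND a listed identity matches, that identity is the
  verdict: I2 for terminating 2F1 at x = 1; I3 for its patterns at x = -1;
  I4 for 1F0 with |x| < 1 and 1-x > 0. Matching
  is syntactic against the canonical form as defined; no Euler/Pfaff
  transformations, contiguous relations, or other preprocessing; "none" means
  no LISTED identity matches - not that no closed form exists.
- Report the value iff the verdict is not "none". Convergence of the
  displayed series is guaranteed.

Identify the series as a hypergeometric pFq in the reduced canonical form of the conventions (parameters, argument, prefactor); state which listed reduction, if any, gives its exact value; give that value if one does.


This is -5 * 1F2(-6; -6/5, -1/6; -6/7) in reduced canonical form. Verdict: terminating at k = 6: the factor (-6)_k kills every later term; summing the 7 survivors is exact. Its exact value is 252460239486845/84855400091.

Structural cue: t_0 = -5 here, and the constant factors (C = -5) combine into one prefactor.
Ratio: r(k) = (-6/7) * (k-6) / [(k-6/5) (k-1/6) (k+1)] - rational in k, leading ratio (-6/7); with t_0 = -5, classification follows.


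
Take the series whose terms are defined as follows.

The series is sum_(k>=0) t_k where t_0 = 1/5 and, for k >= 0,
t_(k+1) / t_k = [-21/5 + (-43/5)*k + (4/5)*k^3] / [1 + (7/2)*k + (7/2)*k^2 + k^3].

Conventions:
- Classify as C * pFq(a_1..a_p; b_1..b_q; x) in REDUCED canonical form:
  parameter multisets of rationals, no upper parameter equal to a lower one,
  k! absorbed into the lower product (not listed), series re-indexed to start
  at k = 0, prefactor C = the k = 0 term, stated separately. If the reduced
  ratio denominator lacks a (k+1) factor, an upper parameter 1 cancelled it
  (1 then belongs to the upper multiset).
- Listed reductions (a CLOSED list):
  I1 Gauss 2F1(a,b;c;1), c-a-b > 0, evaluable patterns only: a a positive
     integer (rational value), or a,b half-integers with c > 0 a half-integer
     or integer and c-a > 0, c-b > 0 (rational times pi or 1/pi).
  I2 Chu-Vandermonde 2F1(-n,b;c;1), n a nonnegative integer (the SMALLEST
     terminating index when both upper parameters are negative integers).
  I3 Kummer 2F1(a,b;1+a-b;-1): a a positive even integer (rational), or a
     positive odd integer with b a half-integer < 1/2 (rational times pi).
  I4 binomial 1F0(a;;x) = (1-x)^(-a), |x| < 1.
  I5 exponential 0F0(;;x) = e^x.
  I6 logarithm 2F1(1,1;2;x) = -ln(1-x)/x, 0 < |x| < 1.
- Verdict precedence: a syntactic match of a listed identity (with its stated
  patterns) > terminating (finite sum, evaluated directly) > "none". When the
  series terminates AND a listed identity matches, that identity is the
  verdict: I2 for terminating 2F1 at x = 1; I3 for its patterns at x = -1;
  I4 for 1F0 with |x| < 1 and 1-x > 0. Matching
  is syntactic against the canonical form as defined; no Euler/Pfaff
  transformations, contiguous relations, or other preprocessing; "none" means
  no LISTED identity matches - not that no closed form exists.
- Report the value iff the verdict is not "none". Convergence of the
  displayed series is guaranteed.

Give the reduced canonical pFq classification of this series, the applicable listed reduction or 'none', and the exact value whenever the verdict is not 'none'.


x = 4/5 here; the reduced form reads 2F1, upper {-7/2, 3}, lower {2}, C = 1/5. Verdict: no listed reduction: x = 4/5 and upper {-7/2, 3} fail every I1-I6 pattern.

Key step: t_0 being 1/5, the ratio is unreduced: k + 1/2 divides both sides (prefactor 1/5).
Ratio: r(k) = (4/5) * (k-7/2) (k+3) / [(k+2) (k+1)] - poly over poly, x = (4/5) from leading terms; C = 1/5 at k = 0.


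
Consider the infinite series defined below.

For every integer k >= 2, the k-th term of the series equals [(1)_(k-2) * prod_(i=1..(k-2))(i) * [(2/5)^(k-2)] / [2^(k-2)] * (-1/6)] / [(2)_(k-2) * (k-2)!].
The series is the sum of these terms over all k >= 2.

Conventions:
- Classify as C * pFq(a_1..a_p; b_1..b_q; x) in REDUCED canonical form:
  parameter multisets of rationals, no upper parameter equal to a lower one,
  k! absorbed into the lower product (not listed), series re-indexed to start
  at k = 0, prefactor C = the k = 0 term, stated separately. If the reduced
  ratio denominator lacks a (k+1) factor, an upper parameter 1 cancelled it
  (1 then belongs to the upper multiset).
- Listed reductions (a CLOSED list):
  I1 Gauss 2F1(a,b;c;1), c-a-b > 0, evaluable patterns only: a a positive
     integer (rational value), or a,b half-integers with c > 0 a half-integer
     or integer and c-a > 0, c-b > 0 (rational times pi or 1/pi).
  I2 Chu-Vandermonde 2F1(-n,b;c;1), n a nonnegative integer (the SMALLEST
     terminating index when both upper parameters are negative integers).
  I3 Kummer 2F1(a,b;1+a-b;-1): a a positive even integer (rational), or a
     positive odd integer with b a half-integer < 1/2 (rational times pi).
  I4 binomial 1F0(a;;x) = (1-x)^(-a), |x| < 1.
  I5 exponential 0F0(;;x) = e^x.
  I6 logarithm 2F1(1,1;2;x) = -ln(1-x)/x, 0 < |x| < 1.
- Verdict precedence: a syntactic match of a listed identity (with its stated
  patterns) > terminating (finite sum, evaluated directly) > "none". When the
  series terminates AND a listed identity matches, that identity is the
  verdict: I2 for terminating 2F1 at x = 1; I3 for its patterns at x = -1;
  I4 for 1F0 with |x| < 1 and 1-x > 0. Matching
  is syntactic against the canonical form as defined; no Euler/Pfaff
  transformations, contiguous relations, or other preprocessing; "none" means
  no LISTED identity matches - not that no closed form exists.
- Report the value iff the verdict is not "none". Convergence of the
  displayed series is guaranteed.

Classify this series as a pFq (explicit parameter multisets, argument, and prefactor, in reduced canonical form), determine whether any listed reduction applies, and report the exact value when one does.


The series (x = 1/5) is 2F1: upper {1, 1}, lower {2}, prefactor -1/6. Verdict at x = 1/5: logarithm (I6) matches (the logarithm: parameters (1,1;2), x = 1/5). Exact value: (5/6) * ln(4/5).

Key step: from the first term -1/6: the two k-th powers (C = -1/6, x = 1/5) combine into one argument.
Term ratio: r(k) = (1/5) * (k+1) (k+1) / [(k+2) (k+1)] ; factor over Q: parameters, x = (1/5), and C = -1/6.


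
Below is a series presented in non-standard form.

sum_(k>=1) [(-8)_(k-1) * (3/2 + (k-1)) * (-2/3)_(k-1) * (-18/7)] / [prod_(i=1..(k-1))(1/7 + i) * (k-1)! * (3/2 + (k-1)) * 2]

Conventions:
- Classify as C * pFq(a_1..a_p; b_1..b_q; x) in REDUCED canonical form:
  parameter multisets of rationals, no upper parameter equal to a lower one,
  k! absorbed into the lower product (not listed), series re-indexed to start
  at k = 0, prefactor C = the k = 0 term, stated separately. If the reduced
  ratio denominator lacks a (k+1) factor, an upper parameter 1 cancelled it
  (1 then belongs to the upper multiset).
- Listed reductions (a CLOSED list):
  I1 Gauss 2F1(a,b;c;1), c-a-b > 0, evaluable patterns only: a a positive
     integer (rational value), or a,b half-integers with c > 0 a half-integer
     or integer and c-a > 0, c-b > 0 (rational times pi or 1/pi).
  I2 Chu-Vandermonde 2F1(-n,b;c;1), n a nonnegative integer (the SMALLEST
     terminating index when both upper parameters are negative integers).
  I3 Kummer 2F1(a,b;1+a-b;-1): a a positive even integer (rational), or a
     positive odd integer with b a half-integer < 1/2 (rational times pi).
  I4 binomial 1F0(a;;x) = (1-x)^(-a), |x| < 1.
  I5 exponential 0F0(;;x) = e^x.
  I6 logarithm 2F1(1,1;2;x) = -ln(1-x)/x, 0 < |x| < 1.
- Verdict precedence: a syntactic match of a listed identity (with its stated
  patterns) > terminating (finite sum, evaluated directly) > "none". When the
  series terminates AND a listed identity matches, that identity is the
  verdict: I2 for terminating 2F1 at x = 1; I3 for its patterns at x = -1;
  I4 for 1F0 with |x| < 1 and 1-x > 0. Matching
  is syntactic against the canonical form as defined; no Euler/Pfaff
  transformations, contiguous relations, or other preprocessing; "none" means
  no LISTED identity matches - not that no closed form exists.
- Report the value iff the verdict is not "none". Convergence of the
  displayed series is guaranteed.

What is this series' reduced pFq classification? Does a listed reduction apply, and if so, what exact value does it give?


Classification (C = -9/7): 2F1 with upper {-8, -2/3}, lower {8/7}, argument x = 1. Verdict: this is the Chu-Vandermonde identity I2 (terminating 2F1 at x = 1 with n = 8, b = -2/3, c = 8/7). Sum: -14337127558/2577193605.

Structural cue: from the first term -9/7: the constant factors (prefactor -9/7) combine into one prefactor.
Step ratio: r(k) = 1 * (k-8) (k-2/3) / [(k+8/7) (k+1)] - poly over poly, x = 1 from leading terms; C = -9/7 at k = 0.


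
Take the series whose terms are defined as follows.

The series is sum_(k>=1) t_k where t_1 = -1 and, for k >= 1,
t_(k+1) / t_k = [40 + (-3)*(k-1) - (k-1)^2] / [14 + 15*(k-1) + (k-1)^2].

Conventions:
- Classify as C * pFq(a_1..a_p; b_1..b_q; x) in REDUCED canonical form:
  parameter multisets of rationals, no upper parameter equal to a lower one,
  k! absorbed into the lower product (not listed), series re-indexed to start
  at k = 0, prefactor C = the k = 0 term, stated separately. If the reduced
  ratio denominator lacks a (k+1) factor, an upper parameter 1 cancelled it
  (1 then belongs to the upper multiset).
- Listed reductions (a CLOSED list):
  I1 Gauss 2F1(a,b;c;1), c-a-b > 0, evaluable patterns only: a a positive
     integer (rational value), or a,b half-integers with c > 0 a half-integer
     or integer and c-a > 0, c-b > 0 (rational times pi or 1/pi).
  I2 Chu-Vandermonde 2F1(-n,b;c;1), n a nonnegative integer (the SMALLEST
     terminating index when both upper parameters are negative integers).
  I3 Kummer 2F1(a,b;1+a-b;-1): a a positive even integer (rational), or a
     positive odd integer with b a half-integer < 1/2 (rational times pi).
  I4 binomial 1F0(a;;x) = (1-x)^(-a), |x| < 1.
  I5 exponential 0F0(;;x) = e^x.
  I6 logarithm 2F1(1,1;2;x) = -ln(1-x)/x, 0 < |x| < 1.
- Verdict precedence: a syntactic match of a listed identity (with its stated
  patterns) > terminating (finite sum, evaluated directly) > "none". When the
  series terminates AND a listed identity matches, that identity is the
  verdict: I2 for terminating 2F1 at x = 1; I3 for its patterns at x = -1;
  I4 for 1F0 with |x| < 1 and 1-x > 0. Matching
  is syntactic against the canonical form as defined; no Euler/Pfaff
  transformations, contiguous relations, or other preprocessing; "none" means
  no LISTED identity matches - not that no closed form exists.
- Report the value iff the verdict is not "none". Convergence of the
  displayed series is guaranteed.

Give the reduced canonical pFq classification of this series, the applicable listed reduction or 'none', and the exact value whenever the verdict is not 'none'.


Key observation: t_0 being -1, factor the ratio over Q (C = -1): negated roots = parameters.
Adjacent-term ratio: r(k) = (-1) * (k-5) (k+8) / [(k+14) (k+1)] - rational; roots negated = parameters, x = (-1), C = -1.

x = -1 here; the reduced form reads 2F1, upper {-5, 8}, lower {14}, C = -1. Verdict at x = -1: Kummer's theorem (I3) matches (x = -1; c = 14 equals 1+a-b for upper {-5, 8}: listed pattern). Value: -143/14.


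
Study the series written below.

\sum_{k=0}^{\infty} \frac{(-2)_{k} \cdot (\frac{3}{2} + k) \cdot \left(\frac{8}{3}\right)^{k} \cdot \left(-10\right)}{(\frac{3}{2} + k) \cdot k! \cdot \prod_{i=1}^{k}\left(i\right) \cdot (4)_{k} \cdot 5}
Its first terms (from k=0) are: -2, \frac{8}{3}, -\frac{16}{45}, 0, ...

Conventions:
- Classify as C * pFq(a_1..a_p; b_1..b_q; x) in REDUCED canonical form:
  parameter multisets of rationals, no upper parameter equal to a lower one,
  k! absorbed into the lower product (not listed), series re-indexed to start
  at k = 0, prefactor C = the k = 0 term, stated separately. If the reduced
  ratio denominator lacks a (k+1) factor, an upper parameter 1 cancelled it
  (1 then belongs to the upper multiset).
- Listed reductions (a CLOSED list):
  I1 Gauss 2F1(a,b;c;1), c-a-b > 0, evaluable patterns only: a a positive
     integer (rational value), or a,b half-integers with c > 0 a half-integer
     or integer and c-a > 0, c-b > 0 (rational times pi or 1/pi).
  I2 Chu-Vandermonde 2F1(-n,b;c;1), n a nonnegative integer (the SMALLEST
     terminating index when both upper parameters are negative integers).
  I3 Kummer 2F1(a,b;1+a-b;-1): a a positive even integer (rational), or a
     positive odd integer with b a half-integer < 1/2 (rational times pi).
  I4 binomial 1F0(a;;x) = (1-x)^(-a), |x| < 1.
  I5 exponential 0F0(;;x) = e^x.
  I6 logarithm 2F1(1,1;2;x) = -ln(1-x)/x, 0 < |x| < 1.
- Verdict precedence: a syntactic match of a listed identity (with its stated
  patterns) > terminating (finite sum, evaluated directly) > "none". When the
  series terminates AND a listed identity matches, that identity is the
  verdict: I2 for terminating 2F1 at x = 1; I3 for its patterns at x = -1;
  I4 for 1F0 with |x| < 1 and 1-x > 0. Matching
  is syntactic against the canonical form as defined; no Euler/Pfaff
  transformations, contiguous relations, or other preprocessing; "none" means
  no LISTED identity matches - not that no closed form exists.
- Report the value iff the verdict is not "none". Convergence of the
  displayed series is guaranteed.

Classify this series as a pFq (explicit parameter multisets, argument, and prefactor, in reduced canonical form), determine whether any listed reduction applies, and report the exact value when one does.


This is -2 * 1F2(-2; 1, 4; \frac{8}{3}) in reduced canonical form. Verdict: terminating. (-2)_k vanishes past k = 2, leaving a 3-term sum, computed directly. Value: \frac{14}{45}.

First insight: x = \frac{8}{3} and striking the common factor k + 3/2 reduces the term (prefactor -2).
Ratio: r(k) = \frac{8}{3} * (k-2) / [(k+1) (k+4) (k+1)] - rational in k. x = \frac{8}{3}; t_0 = -2; negate the roots.


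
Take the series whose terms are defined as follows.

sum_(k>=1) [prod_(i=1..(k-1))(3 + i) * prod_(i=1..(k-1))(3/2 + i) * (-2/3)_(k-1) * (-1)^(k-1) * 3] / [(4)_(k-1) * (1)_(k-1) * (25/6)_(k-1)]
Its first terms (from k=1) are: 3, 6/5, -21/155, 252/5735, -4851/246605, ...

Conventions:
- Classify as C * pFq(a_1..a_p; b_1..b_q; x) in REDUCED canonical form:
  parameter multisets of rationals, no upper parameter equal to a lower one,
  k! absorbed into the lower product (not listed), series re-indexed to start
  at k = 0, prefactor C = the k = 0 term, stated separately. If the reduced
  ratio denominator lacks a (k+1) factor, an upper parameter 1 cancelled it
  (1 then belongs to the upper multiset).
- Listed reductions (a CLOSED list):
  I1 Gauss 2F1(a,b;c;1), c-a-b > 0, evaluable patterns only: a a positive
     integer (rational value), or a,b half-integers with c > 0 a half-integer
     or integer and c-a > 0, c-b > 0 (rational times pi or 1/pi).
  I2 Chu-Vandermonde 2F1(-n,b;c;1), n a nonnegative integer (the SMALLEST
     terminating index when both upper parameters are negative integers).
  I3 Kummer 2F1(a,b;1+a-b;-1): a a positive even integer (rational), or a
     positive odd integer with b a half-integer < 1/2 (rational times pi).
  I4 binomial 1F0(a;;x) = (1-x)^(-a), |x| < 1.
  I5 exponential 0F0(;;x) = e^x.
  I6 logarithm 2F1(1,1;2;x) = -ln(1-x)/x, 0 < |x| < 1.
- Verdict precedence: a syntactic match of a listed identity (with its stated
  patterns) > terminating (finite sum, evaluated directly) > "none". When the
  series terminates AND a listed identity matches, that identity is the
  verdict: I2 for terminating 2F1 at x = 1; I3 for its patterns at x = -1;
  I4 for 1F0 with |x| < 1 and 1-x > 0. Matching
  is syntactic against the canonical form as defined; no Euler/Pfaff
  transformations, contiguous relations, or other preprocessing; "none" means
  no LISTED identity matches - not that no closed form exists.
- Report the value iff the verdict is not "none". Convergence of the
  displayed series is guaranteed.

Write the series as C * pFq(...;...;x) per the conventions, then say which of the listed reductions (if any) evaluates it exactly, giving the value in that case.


Key step: with t_0 = 3, (1)_k (C = 3) is k! itself.
Consecutive-term ratio: r(k) = (-1) * (k-2/3) (k+5/2) / [(k+25/6) (k+1)] - poly over poly, x = (-1) from leading terms; C = 3 at k = 0.

Reduced: x = -1, 2F1, upper = {-2/3, 5/2}, lower = {25/6}, C = 3. Verdict: none - this 2F1 at x = -1 matches no listed pattern, and upper {-2/3, 5/2} holds no stopper.


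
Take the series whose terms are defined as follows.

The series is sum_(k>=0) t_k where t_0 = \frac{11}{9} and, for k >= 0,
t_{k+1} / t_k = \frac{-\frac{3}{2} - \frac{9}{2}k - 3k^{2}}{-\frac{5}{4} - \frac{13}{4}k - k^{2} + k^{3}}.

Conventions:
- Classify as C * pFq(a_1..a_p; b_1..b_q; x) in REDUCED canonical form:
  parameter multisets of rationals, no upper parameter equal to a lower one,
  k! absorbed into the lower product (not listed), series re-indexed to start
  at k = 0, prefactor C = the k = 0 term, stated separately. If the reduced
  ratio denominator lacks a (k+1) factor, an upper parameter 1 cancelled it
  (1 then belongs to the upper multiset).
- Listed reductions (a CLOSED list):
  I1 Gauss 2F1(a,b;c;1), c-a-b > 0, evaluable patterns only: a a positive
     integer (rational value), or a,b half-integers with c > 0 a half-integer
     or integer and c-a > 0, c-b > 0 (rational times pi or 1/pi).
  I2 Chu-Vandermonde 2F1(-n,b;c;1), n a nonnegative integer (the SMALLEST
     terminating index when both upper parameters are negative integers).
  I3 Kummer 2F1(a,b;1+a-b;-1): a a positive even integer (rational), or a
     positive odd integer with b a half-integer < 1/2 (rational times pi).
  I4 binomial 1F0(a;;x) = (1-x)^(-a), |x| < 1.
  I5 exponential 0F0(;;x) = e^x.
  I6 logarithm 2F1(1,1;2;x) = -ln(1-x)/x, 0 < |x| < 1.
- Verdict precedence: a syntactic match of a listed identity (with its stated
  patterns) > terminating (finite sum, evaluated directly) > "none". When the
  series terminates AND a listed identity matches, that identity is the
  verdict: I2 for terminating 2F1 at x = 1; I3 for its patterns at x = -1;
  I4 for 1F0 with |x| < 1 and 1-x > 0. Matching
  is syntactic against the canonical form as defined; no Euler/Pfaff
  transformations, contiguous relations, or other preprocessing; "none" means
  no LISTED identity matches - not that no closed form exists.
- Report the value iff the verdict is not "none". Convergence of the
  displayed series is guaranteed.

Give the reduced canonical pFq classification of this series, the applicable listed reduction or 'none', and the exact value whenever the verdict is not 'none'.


With C = \frac{11}{9}: the canonical form is 1F1(1; -\frac{5}{2}; -3). Verdict: none (x = -3): each listed identity misses the multisets {1} ; {-\frac{5}{2}}.

Structural cue: t_0 = \frac{11}{9} here, and the ratio is unreduced: k + 1/2 divides both sides (prefactor 11/9).
Term ratio: r(k) = -3 * (k+1) / [(k-\frac{5}{2}) (k+1)] - poly over poly, x = -3 from leading terms; C = \frac{11}{9} at k = 0.


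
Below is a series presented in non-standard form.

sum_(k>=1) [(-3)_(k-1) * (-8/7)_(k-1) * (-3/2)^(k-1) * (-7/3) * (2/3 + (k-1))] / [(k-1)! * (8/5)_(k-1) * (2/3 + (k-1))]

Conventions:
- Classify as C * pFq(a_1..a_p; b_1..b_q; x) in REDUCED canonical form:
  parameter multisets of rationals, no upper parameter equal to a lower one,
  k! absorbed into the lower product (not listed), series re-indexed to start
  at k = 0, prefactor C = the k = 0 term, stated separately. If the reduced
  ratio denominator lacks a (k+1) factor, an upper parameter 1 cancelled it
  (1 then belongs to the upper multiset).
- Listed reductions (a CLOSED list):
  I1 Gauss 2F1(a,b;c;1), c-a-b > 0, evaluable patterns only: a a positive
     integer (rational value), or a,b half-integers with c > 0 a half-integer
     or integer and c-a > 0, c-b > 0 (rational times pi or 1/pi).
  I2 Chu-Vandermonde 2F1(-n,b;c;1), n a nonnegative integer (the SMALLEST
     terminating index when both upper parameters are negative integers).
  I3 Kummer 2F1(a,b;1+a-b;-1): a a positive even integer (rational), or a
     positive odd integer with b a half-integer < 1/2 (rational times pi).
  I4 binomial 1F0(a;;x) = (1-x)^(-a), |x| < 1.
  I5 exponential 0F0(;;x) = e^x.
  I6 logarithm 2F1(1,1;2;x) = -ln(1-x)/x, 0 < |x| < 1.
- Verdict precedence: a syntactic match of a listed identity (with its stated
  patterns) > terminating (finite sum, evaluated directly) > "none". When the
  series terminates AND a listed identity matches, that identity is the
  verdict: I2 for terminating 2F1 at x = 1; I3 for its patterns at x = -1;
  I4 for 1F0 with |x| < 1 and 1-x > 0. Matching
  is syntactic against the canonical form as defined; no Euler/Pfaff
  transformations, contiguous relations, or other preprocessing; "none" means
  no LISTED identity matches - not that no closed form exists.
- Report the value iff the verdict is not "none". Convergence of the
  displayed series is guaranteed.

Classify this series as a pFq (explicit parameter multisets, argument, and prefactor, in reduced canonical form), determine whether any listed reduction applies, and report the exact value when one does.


The series (x = -3/2) is 2F1: upper {-3, -8/7}, lower {8/5}, prefactor -7/3. Verdict: terminating - the sum ends at index 3 because -3 is a negative integer; exact evaluation follows. Exact value: 68413/15288.

Key observation: t_0 being -7/3, k + 2/3 divides numerator and denominator alike; prefactor -7/3 after cancelling.
Term ratio: r(k) = (-3/2) * (k-3) (k-8/7) / [(k+8/5) (k+1)] - rational in k. x = (-3/2); t_0 = -7/3; negate the roots.


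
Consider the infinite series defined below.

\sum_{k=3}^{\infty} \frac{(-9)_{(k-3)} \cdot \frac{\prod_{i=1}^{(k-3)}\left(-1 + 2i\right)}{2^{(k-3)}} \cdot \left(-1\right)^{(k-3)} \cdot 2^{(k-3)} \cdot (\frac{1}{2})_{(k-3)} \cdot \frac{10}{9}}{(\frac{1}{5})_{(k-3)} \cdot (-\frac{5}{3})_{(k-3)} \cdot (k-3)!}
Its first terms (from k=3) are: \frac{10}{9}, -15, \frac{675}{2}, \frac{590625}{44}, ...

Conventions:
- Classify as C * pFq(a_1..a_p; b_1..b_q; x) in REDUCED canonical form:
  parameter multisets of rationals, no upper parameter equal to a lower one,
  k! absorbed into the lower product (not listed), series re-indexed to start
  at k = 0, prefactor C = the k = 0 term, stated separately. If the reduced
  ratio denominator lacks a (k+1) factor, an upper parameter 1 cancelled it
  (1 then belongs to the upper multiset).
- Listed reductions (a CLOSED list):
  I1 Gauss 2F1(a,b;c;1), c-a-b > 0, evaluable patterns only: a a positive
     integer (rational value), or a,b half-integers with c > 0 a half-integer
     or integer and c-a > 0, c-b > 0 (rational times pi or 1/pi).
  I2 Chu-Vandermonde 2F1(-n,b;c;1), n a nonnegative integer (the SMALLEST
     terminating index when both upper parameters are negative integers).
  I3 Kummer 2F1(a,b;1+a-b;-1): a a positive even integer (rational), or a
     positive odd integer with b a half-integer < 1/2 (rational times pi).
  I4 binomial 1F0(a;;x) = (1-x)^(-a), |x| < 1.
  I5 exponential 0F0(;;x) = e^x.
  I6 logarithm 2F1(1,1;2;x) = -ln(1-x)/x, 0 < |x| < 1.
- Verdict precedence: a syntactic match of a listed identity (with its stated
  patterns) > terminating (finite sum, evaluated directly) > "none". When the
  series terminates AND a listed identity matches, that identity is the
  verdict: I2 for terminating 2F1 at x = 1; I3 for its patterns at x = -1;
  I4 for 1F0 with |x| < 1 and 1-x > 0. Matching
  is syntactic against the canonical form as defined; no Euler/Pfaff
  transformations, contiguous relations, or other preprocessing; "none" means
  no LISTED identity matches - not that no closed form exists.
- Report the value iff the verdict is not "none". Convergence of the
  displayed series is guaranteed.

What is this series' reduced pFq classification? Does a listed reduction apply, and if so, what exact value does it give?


x = -2 here; the reduced form reads 3F2, upper {-9, \frac{1}{2}, \frac{1}{2}}, lower {-\frac{5}{3}, \frac{1}{5}}, C = \frac{10}{9}. Verdict: terminating - the sum ends at index 9 because -9 is a negative integer; exact evaluation follows. Sum: \frac{2427097628598611874325}{521431897079808}.

Key step: x = -2 and the (-1)^k factor (prefactor 10/9) folds into the argument's sign.
Consecutive-term ratio: r(k) = -2 * (k-9) (k+\frac{1}{2}) (k+\frac{1}{2}) / [(k-\frac{5}{3}) (k+\frac{1}{5}) (k+1)] ; factor over Q: parameters, x = -2, and C = \frac{10}{9}.


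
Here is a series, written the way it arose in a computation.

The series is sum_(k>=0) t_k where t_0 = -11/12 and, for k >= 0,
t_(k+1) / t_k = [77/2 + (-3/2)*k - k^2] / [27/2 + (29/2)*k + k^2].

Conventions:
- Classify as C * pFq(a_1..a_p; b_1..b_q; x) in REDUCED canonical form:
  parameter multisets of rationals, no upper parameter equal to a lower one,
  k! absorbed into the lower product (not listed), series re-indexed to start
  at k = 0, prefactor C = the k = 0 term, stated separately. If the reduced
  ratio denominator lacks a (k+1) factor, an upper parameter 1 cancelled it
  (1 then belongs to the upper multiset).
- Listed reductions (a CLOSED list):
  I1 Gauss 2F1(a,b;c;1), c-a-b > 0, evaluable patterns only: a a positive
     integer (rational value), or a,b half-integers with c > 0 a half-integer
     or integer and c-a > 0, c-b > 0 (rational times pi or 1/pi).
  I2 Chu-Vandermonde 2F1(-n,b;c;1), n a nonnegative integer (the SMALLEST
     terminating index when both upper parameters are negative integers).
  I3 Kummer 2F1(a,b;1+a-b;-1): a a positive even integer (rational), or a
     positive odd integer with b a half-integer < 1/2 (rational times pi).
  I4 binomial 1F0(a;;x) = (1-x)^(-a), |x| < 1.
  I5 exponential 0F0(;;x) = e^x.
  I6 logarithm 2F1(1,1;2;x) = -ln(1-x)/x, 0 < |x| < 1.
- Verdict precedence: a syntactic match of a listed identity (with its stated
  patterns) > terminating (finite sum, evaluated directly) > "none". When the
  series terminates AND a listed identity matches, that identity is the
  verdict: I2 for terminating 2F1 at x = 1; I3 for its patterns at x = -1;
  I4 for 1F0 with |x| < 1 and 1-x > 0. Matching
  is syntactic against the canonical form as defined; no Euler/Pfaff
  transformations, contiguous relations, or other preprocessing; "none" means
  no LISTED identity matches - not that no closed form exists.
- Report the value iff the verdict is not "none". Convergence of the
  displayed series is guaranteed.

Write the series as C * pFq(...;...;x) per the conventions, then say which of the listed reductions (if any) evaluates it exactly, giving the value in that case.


Reduced: x = -1, 2F1, upper = {-11/2, 7}, lower = {27/2}, C = -11/12. Verdict at x = -1: Kummer (I3) matches (x = -1; c = 27/2 equals 1+a-b for upper {-11/2, 7}: listed pattern). Value: (-10225089875/3221225472) * pi.

The tell: with t_0 = -11/12, roots of the ratio polynomials (C = -11/12, x = -1) are the negated parameters.
Consecutive-term ratio: r(k) = (-1) * (k-11/2) (k+7) / [(k+27/2) (k+1)] - rational; roots negated = parameters, x = (-1), C = -11/12.


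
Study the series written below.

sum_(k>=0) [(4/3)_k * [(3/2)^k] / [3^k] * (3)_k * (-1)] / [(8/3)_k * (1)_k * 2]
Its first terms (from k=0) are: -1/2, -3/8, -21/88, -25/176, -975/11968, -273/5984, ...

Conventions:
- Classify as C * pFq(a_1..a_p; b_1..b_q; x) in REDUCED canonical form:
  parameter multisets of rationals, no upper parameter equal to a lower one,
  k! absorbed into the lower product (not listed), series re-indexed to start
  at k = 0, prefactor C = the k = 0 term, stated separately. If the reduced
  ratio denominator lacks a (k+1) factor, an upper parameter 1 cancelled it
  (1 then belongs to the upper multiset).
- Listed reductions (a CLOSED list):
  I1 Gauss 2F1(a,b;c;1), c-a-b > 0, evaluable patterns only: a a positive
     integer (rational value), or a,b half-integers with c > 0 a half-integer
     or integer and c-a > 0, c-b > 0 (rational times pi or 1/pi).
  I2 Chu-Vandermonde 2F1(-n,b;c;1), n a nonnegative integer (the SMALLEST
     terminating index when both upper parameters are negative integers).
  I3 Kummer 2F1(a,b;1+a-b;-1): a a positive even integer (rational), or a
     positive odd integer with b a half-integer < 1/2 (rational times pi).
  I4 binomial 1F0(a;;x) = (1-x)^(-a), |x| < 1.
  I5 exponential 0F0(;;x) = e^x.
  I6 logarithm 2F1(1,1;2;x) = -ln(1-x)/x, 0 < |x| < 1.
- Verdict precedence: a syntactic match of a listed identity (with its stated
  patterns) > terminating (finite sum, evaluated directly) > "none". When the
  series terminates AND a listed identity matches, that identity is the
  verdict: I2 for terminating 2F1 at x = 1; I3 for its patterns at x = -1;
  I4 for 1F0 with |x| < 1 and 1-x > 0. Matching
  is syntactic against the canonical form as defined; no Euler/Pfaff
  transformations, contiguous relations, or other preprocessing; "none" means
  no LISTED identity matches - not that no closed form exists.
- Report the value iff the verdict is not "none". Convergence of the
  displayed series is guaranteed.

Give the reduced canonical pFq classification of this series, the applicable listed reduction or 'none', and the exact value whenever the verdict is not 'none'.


With C = -1/2: the canonical form is 2F1(4/3, 3; 8/3; 1/2). Verdict: none (x = 1/2): each listed identity misses the multisets {4/3, 3} ; {8/3}.

Structural cue: x = (1/2) and the two k-th powers (C = -1/2) combine into one argument.
Step ratio: r(k) = (1/2) * (k+4/3) (k+3) / [(k+8/3) (k+1)] - rational in k, leading ratio (1/2); with t_0 = -1/2, classification follows.


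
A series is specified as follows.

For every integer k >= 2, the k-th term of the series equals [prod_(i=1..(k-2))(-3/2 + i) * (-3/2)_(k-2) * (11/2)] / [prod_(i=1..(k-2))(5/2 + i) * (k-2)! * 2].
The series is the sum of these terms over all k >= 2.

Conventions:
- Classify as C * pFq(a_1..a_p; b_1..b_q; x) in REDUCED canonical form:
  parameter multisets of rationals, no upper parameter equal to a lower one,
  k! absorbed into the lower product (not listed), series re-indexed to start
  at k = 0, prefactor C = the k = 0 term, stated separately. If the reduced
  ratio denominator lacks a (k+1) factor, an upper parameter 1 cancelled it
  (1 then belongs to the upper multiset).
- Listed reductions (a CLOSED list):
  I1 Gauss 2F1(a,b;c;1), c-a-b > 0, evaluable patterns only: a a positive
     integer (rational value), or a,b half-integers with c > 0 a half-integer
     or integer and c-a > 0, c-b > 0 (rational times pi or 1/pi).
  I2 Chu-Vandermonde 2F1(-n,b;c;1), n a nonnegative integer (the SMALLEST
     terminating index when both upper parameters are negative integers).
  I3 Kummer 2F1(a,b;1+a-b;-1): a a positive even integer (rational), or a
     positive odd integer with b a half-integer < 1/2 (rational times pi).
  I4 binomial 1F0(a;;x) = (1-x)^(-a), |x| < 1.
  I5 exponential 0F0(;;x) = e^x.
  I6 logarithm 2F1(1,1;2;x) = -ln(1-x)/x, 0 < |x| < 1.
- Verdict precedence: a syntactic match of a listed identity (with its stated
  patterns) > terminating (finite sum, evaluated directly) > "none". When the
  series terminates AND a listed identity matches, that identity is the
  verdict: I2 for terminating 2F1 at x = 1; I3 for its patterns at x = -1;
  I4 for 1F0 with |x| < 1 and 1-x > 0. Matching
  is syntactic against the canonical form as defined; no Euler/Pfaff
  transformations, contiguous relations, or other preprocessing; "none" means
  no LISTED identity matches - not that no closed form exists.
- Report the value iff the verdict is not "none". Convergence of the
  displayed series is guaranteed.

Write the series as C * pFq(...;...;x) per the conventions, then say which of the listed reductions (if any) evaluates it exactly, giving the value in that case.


First insight: x = 1 and the running product (C = 11/4) telescopes to a rising factorial.
Ratio: r(k) = 1 * (k-3/2) (k-1/2) / [(k+7/2) (k+1)] - rational in k. x = 1; t_0 = 11/4; negate the roots.

x = 1 here; the reduced form reads 2F1, upper {-3/2, -1/2}, lower {7/2}, C = 11/4. Verdict: this is Gauss's theorem I1 (half-integer case) (x = 1; upper {-3/2, -1/2} half-integers, c = 7/2 in the evaluable pattern). Hence: (17325/16384) * pi.


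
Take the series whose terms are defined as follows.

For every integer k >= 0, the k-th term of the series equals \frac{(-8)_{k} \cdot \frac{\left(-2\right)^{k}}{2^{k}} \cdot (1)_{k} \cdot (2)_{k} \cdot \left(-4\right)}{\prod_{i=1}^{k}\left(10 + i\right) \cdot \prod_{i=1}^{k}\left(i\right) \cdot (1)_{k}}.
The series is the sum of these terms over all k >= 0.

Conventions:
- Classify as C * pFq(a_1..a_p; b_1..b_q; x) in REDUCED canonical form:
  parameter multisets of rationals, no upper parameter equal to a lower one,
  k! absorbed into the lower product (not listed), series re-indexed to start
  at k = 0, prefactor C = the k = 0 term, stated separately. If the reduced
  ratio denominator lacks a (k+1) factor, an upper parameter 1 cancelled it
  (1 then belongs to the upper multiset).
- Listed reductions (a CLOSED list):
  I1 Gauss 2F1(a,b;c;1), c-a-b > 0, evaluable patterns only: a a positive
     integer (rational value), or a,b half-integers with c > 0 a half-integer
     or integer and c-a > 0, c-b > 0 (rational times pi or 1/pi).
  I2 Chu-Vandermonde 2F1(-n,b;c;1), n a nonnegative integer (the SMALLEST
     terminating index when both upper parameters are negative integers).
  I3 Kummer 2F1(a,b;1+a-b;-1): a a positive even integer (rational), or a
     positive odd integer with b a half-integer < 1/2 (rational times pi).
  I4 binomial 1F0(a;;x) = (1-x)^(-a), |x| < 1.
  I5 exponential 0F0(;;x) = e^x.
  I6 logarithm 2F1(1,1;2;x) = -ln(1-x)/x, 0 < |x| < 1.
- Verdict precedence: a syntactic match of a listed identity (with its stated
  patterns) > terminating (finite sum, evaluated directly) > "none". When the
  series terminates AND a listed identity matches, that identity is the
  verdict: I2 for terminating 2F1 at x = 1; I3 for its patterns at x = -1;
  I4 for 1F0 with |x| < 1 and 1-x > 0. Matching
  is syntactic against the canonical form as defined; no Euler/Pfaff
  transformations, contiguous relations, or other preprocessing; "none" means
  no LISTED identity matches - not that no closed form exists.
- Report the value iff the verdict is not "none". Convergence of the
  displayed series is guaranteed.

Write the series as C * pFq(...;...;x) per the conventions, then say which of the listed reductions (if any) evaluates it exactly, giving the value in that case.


At argument -1: a 2F1 with upper {-8, 2}, lower {11}, scaled by C = -4. Verdict (x = -1): Kummer (I3) applies (x = -1; c = 11 equals 1+a-b for upper {-8, 2}: listed pattern). Its exact value is -20.

Structural cue: x = -1 and the product of the first k integers (prefactor -4) is k!.
Ratio: r(k) = -1 * (k-8) (k+2) / [(k+11) (k+1)] - poly over poly, x = -1 from leading terms; C = -4 at k = 0.


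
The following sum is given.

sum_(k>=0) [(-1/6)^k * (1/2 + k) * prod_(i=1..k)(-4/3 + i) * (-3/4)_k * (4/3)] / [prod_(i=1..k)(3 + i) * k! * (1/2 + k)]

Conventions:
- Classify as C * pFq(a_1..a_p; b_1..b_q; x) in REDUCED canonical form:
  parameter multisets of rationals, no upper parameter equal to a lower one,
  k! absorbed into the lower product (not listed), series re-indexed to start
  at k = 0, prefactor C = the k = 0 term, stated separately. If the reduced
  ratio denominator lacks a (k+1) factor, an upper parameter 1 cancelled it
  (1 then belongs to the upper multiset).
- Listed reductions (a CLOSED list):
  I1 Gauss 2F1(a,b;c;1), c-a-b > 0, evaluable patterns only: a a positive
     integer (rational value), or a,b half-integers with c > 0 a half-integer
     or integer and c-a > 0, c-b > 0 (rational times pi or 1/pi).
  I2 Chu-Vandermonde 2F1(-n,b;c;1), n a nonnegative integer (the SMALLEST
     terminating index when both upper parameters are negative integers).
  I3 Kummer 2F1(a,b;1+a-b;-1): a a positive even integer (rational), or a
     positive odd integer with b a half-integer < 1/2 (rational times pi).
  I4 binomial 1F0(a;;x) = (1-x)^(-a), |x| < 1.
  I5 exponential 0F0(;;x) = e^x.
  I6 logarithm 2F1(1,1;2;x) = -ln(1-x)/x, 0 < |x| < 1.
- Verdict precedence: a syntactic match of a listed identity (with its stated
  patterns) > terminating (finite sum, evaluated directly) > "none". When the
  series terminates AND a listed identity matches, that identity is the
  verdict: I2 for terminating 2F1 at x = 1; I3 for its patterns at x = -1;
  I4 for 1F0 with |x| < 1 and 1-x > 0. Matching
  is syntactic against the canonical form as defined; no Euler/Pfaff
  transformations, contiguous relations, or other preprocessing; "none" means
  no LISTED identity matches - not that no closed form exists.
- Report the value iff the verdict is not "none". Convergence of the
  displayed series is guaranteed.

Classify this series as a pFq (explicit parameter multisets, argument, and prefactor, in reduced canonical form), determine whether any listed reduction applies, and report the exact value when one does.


Reduced: x = -1/6, 2F1, upper = {-3/4, -1/3}, lower = {4}, C = 4/3. Verdict: none. Every listed pattern misses the 2F1 form at -1/6, upper {-3/4, -1/3}.

Key observation: t_0 being 4/3, the lower running product (C = 4/3) is a rising factorial.
Ratio: r(k) = (-1/6) * (k-3/4) (k-1/3) / [(k+4) (k+1)] - rational in k. x = (-1/6); t_0 = 4/3; negate the roots.
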